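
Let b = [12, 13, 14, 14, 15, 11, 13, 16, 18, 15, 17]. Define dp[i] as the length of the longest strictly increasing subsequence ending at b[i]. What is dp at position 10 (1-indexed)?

4

dp[i] = 1 + max{dp[j] : j<i, b[j]<b[i]} (or 1 if no such j):
i:      1  2  3  4  5  6  7  8  9 10 11
b[i]:  12 13 14 14 15 11 13 16 18 15 17
dp:     1  2  3  3  4  1  2  5  6  4  6
At index 10 the value is 4.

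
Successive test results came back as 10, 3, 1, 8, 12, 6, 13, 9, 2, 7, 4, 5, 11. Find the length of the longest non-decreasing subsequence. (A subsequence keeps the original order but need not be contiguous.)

5

Let dp[i] be the length of the longest such subsequence ending at index i:
i:      1  2  3  4  5  6  7  8  9 10 11 12 13
a[i]:  10  3  1  8 12  6 13  9  2  7  4  5 11
dp:     1  1  1  2  3  2  4  3  2  3  3  4  5
Maximum dp value is 5.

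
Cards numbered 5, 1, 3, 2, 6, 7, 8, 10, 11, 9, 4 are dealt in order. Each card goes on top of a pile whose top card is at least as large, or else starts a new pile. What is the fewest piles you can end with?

Place each on the leftmost legal pile:
5 → new pile 1 (tops now [5])
1 → pile 1 (tops now [1])
3 → new pile 2 (tops now [1, 3])
2 → pile 2 (tops now [1, 2])
6 → new pile 3 (tops now [1, 2, 6])
7 → new pile 4 (tops now [1, 2, 6, 7])
8 → new pile 5 (tops now [1, 2, 6, 7, 8])
10 → new pile 6 (tops now [1, 2, 6, 7, 8, 10])
11 → new pile 7 (tops now [1, 2, 6, 7, 8, 10, 11])
9 → pile 6 (tops now [1, 2, 6, 7, 8, 9, 11])
4 → pile 3 (tops now [1, 2, 4, 7, 8, 9, 11])
Seven piles.

7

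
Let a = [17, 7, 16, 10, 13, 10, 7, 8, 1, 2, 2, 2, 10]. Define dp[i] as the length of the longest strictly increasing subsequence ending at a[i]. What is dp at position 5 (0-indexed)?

dp[i] = 1 + max{dp[j] : j<i, a[j]<a[i]} (or 1 if no such j):
i:      0  1  2  3  4  5  6  7  8  9 10 11 12
a[i]:  17  7 16 10 13 10  7  8  1  2  2  2 10
dp:     1  1  2  2  3  2  1  2  1  2  2  2  3
At index 5 the value is 2.

2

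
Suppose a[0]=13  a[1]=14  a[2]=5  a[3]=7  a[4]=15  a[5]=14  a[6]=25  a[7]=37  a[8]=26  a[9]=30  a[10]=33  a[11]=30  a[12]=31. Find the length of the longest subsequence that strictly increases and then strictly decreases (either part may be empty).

inc[i] = longest strictly increasing subsequence ending at i; dec[i] = longest strictly decreasing subsequence starting at i:
i:      0  1  2  3  4  5  6  7  8  9 10 11 12
a[i]:  13 14  5  7 15 14 25 37 26 30 33 30 31
inc:    1  2  1  2  3  3  4  5  5  6  7  6  7
dec:    2  2  1  1  2  1  1  3  1  1  2  1  1
Best peak at i=10 (value 33): inc=7, dec=2, length 7+2−1 = 8.

8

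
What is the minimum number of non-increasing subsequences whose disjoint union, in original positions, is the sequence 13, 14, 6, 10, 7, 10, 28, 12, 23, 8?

5

Place each on the leftmost legal pile:
13 → new pile 1 (tops now [13])
14 → new pile 2 (tops now [13, 14])
6 → pile 1 (tops now [6, 14])
10 → pile 2 (tops now [6, 10])
7 → pile 2 (tops now [6, 7])
10 → new pile 3 (tops now [6, 7, 10])
28 → new pile 4 (tops now [6, 7, 10, 28])
12 → pile 4 (tops now [6, 7, 10, 12])
23 → new pile 5 (tops now [6, 7, 10, 12, 23])
8 → pile 3 (tops now [6, 7, 8, 12, 23])
Five piles.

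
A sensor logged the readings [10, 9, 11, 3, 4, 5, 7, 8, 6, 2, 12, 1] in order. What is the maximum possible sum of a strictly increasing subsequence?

39

Let S[i] be the best sum of a strictly increasing subsequence ending at i:
i:      1  2  3  4  5  6  7  8  9 10 11 12
a[i]:  10  9 11  3  4  5  7  8  6  2 12  1
S:     10  9 21  3  7 12 19 27 18  2 39  1
Maximum is 39 (e.g. 3 + 4 + 5 + 7 + 8 + 12).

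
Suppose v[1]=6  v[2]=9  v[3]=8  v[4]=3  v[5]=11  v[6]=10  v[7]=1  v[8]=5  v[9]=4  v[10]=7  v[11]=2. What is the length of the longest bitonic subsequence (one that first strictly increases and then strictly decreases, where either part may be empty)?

inc[i] = longest strictly increasing subsequence ending at i; dec[i] = longest strictly decreasing subsequence starting at i:
i:      1  2  3  4  5  6  7  8  9 10 11
v[i]:   6  9  8  3 11 10  1  5  4  7  2
inc:    1  2  2  1  3  3  1  2  2  3  2
dec:    4  5  4  2  5  4  1  3  2  2  1
Best peak at i=5 (value 11): inc=3, dec=5, length 3+5−1 = 7.

7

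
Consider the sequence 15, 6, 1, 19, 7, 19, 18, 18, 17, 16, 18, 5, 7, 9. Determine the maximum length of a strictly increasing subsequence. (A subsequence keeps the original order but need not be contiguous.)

4

Let dp[i] be the length of the longest such subsequence ending at index i:
i:      1  2  3  4  5  6  7  8  9 10 11 12 13 14
a[i]:  15  6  1 19  7 19 18 18 17 16 18  5  7  9
dp:     1  1  1  2  2  3  3  3  3  3  4  2  3  4
Maximum dp value is 4.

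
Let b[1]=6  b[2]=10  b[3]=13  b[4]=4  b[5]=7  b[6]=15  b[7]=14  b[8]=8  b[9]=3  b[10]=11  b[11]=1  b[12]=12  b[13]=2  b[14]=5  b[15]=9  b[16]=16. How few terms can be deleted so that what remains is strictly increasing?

Fewest deletions = n − (longest strictly increasing subsequence).
i:      1  2  3  4  5  6  7  8  9 10 11 12 13 14 15 16
b[i]:   6 10 13  4  7 15 14  8  3 11  1 12  2  5  9 16
dp:     1  2  3  1  2  4  4  3  1  4  1  5  2  3  4  6
max dp = 6, so deletions = 16 − 6 = 10.

10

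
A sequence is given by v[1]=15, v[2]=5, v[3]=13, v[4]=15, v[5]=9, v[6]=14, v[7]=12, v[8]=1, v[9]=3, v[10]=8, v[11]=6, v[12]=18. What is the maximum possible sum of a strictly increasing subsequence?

Let S[i] be the best sum of a strictly increasing subsequence ending at i:
i:      1  2  3  4  5  6  7  8  9 10 11 12
v[i]:  15  5 13 15  9 14 12  1  3  8  6 18
S:     15  5 18 33 14 32 26  1  4 13 11 51
Maximum is 51 (e.g. 5 + 13 + 15 + 18).

51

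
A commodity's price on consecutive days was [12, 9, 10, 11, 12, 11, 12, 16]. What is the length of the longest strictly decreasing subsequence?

Negate each value so 'decreasing' becomes 'increasing', then run patience tails on the negated sequence:
-12 → extends → [-12]
-9 → extends → [-12, -9]
-10 → replaces -9 → [-12, -10]
-11 → replaces -10 → [-12, -11]
-12 → already a tail → [-12, -11]
-11 → already a tail → [-12, -11]
-12 → already a tail → [-12, -11]
-16 → replaces -12 → [-16, -11]
Two tails, so the longest strictly decreasing subsequence of the original has length 2.

2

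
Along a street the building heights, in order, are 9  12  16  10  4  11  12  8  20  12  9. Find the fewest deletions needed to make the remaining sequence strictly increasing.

Fewest deletions = n − (longest strictly increasing subsequence).
i:      1  2  3  4  5  6  7  8  9 10 11
a[i]:   9 12 16 10  4 11 12  8 20 12  9
dp:     1  2  3  2  1  3  4  2  5  4  3
max dp = 5, so deletions = 11 − 5 = 6.

6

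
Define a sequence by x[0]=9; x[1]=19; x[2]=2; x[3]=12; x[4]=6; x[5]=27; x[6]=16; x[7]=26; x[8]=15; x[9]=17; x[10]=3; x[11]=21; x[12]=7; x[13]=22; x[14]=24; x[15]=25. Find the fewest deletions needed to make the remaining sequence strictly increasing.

Fewest deletions = n − (longest strictly increasing subsequence).
i:      0  1  2  3  4  5  6  7  8  9 10 11 12 13 14 15
x[i]:   9 19  2 12  6 27 16 26 15 17  3 21  7 22 24 25
dp:     1  2  1  2  2  3  3  4  3  4  2  5  3  6  7  8
max dp = 8, so deletions = 16 − 8 = 8.

8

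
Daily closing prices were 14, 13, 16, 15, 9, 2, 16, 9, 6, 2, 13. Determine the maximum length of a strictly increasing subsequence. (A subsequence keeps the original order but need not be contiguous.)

3

Track the smallest tail for each achievable length (strict):
14 → extends → [14]
13 → replaces 14 → [13]
16 → extends → [13, 16]
15 → replaces 16 → [13, 15]
9 → replaces 13 → [9, 15]
2 → replaces 9 → [2, 15]
16 → extends → [2, 15, 16]
9 → replaces 15 → [2, 9, 16]
6 → replaces 9 → [2, 6, 16]
2 → already a tail → [2, 6, 16]
13 → replaces 16 → [2, 6, 13]
Three tails, so the longest strictly increasing subsequence has length 3 (e.g. 14, 15, 16).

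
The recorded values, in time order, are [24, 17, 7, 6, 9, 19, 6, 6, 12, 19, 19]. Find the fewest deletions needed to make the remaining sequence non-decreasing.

Fewest deletions = n − (longest non-decreasing subsequence).
Patience tails:
24 → extends → [24]
17 → replaces 24 → [17]
7 → replaces 17 → [7]
6 → replaces 7 → [6]
9 → extends → [6, 9]
19 → extends → [6, 9, 19]
6 → replaces 9 → [6, 6, 19]
6 → replaces 19 → [6, 6, 6]
12 → extends → [6, 6, 6, 12]
19 → extends → [6, 6, 6, 12, 19]
19 → extends → [6, 6, 6, 12, 19, 19]
Longest non-decreasing subsequence has length 6, so deletions = 11 − 6 = 5.

5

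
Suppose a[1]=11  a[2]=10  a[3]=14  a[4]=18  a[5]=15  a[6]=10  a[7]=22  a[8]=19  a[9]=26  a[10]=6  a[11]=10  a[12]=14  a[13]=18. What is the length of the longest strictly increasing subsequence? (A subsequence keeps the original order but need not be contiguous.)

Let dp[i] be the length of the longest such subsequence ending at index i:
i:      1  2  3  4  5  6  7  8  9 10 11 12 13
a[i]:  11 10 14 18 15 10 22 19 26  6 10 14 18
dp:     1  1  2  3  3  1  4  4  5  1  2  3  4
Maximum dp value is 5.

5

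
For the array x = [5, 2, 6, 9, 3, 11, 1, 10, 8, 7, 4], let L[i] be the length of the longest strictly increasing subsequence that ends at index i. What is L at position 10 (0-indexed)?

3

dp[i] = 1 + max{dp[j] : j<i, x[j]<x[i]} (or 1 if no such j):
i:      0  1  2  3  4  5  6  7  8  9 10
x[i]:   5  2  6  9  3 11  1 10  8  7  4
dp:     1  1  2  3  2  4  1  4  3  3  3
At index 10 the value is 3.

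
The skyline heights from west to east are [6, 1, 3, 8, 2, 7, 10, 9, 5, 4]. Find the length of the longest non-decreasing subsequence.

4

Let dp[i] be the length of the longest such subsequence ending at index i:
i:      1  2  3  4  5  6  7  8  9 10
a[i]:   6  1  3  8  2  7 10  9  5  4
dp:     1  1  2  3  2  3  4  4  3  3
Maximum dp value is 4.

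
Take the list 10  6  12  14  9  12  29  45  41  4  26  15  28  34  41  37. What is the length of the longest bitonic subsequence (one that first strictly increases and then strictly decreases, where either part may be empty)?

inc[i] = longest strictly increasing subsequence ending at i; dec[i] = longest strictly decreasing subsequence starting at i:
i:      1  2  3  4  5  6  7  8  9 10 11 12 13 14 15 16
a[i]:  10  6 12 14  9 12 29 45 41  4 26 15 28 34 41 37
inc:    1  1  2  3  2  3  4  5  5  1  4  4  5  6  7  7
dec:    3  2  3  3  2  2  3  4  3  1  2  1  1  1  2  1
Best peak at i=8 (value 45): inc=5, dec=4, length 5+4−1 = 8.

8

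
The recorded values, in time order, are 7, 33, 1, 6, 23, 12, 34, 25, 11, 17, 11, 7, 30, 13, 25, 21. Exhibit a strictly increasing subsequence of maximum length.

Patience tails give the LIS length; then backtrack through the dp parents:
7 → extends → [7]
33 → extends → [7, 33]
1 → replaces 7 → [1, 33]
6 → replaces 33 → [1, 6]
23 → extends → [1, 6, 23]
12 → replaces 23 → [1, 6, 12]
34 → extends → [1, 6, 12, 34]
25 → replaces 34 → [1, 6, 12, 25]
11 → replaces 12 → [1, 6, 11, 25]
17 → replaces 25 → [1, 6, 11, 17]
11 → already a tail → [1, 6, 11, 17]
7 → replaces 11 → [1, 6, 7, 17]
30 → extends → [1, 6, 7, 17, 30]
13 → replaces 17 → [1, 6, 7, 13, 30]
25 → replaces 30 → [1, 6, 7, 13, 25]
21 → replaces 25 → [1, 6, 7, 13, 21]
Length 5; one witness is 1, 6, 23, 25, 30.

1, 6, 23, 25, 30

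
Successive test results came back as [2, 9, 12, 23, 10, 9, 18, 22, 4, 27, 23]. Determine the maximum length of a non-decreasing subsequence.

6

Track the smallest tail for each achievable length (allowing ties):
2 → extends → [2]
9 → extends → [2, 9]
12 → extends → [2, 9, 12]
23 → extends → [2, 9, 12, 23]
10 → replaces 12 → [2, 9, 10, 23]
9 → replaces 10 → [2, 9, 9, 23]
18 → replaces 23 → [2, 9, 9, 18]
22 → extends → [2, 9, 9, 18, 22]
4 → replaces 9 → [2, 4, 9, 18, 22]
27 → extends → [2, 4, 9, 18, 22, 27]
23 → replaces 27 → [2, 4, 9, 18, 22, 23]
Six tails, so the longest non-decreasing subsequence has length 6 (e.g. 2, 9, 12, 18, 22, 27).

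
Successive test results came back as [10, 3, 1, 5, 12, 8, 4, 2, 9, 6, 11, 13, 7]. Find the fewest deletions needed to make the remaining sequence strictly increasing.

Fewest deletions = n − (longest strictly increasing subsequence).
Patience tails:
10 → extends → [10]
3 → replaces 10 → [3]
1 → replaces 3 → [1]
5 → extends → [1, 5]
12 → extends → [1, 5, 12]
8 → replaces 12 → [1, 5, 8]
4 → replaces 5 → [1, 4, 8]
2 → replaces 4 → [1, 2, 8]
9 → extends → [1, 2, 8, 9]
6 → replaces 8 → [1, 2, 6, 9]
11 → extends → [1, 2, 6, 9, 11]
13 → extends → [1, 2, 6, 9, 11, 13]
7 → replaces 9 → [1, 2, 6, 7, 11, 13]
Longest strictly increasing subsequence has length 6, so deletions = 13 − 6 = 7.

7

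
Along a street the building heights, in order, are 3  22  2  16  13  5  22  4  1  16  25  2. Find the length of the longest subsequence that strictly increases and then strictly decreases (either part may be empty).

7

inc[i] = longest strictly increasing subsequence ending at i; dec[i] = longest strictly decreasing subsequence starting at i:
i:      1  2  3  4  5  6  7  8  9 10 11 12
a[i]:   3 22  2 16 13  5 22  4  1 16 25  2
inc:    1  2  1  2  2  2  3  2  1  3  4  2
dec:    3  6  2  5  4  3  3  2  1  2  2  1
Best peak at i=2 (value 22): inc=2, dec=6, length 2+6−1 = 7.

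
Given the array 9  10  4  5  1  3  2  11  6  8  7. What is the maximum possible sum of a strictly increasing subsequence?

Let S[i] be the best sum of a strictly increasing subsequence ending at i:
i:      1  2  3  4  5  6  7  8  9 10 11
a[i]:   9 10  4  5  1  3  2 11  6  8  7
S:      9 19  4  9  1  4  3 30 15 23 22
Maximum is 30 (e.g. 9 + 10 + 11).

30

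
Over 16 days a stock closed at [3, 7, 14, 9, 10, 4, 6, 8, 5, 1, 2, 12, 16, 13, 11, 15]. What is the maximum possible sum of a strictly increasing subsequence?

69

Let S[i] be the best sum of a strictly increasing subsequence ending at i:
i:      1  2  3  4  5  6  7  8  9 10 11 12 13 14 15 16
a[i]:   3  7 14  9 10  4  6  8  5  1  2 12 16 13 11 15
S:      3 10 24 19 29  7 13 21 12  1  3 41 57 54 40 69
Maximum is 69 (e.g. 3 + 7 + 9 + 10 + 12 + 13 + 15).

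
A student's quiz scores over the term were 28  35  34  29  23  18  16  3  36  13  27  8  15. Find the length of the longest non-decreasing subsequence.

3

Track the smallest tail for each achievable length (allowing ties):
28 → extends → [28]
35 → extends → [28, 35]
34 → replaces 35 → [28, 34]
29 → replaces 34 → [28, 29]
23 → replaces 28 → [23, 29]
18 → replaces 23 → [18, 29]
16 → replaces 18 → [16, 29]
3 → replaces 16 → [3, 29]
36 → extends → [3, 29, 36]
13 → replaces 29 → [3, 13, 36]
27 → replaces 36 → [3, 13, 27]
8 → replaces 13 → [3, 8, 27]
15 → replaces 27 → [3, 8, 15]
Three tails, so the longest non-decreasing subsequence has length 3 (e.g. 28, 35, 36).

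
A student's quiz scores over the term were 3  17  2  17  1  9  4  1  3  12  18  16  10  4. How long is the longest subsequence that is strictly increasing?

Track the smallest tail for each achievable length (strict):
3 → extends → [3]
17 → extends → [3, 17]
2 → replaces 3 → [2, 17]
17 → already a tail → [2, 17]
1 → replaces 2 → [1, 17]
9 → replaces 17 → [1, 9]
4 → replaces 9 → [1, 4]
1 → already a tail → [1, 4]
3 → replaces 4 → [1, 3]
12 → extends → [1, 3, 12]
18 → extends → [1, 3, 12, 18]
16 → replaces 18 → [1, 3, 12, 16]
10 → replaces 12 → [1, 3, 10, 16]
4 → replaces 10 → [1, 3, 4, 16]
Four tails, so the longest strictly increasing subsequence has length 4 (e.g. 3, 9, 12, 18).

4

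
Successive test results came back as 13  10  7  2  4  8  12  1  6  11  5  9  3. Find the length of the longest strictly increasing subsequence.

4

Track the smallest tail for each achievable length (strict):
13 → extends → [13]
10 → replaces 13 → [10]
7 → replaces 10 → [7]
2 → replaces 7 → [2]
4 → extends → [2, 4]
8 → extends → [2, 4, 8]
12 → extends → [2, 4, 8, 12]
1 → replaces 2 → [1, 4, 8, 12]
6 → replaces 8 → [1, 4, 6, 12]
11 → replaces 12 → [1, 4, 6, 11]
5 → replaces 6 → [1, 4, 5, 11]
9 → replaces 11 → [1, 4, 5, 9]
3 → replaces 4 → [1, 3, 5, 9]
Four tails, so the longest strictly increasing subsequence has length 4 (e.g. 2, 4, 8, 12).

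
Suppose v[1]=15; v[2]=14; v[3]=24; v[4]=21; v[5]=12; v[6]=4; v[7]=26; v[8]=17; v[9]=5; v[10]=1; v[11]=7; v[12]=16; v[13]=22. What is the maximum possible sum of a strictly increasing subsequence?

65

Let S[i] be the best sum of a strictly increasing subsequence ending at i:
i:      1  2  3  4  5  6  7  8  9 10 11 12 13
v[i]:  15 14 24 21 12  4 26 17  5  1  7 16 22
S:     15 14 39 36 12  4 65 32  9  1 16 32 58
Maximum is 65 (e.g. 15 + 24 + 26).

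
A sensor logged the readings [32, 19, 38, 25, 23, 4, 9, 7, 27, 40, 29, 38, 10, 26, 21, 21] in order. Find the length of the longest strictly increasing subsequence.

Let dp[i] be the length of the longest such subsequence ending at index i:
i:      1  2  3  4  5  6  7  8  9 10 11 12 13 14 15 16
a[i]:  32 19 38 25 23  4  9  7 27 40 29 38 10 26 21 21
dp:     1  1  2  2  2  1  2  2  3  4  4  5  3  4  4  4
Maximum dp value is 5.

5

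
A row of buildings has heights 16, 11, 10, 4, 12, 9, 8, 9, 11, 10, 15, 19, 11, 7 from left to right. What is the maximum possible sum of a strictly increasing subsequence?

66

Let S[i] be the best sum of a strictly increasing subsequence ending at i:
i:      1  2  3  4  5  6  7  8  9 10 11 12 13 14
a[i]:  16 11 10  4 12  9  8  9 11 10 15 19 11  7
S:     16 11 10  4 23 13 12 21 32 31 47 66 42 11
Maximum is 66 (e.g. 4 + 8 + 9 + 11 + 15 + 19).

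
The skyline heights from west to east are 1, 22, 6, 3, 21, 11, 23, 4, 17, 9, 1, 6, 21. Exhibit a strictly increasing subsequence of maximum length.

1, 6, 11, 17, 21

Patience tails give the LIS length; then backtrack through the dp parents:
1 → extends → [1]
22 → extends → [1, 22]
6 → replaces 22 → [1, 6]
3 → replaces 6 → [1, 3]
21 → extends → [1, 3, 21]
11 → replaces 21 → [1, 3, 11]
23 → extends → [1, 3, 11, 23]
4 → replaces 11 → [1, 3, 4, 23]
17 → replaces 23 → [1, 3, 4, 17]
9 → replaces 17 → [1, 3, 4, 9]
1 → already a tail → [1, 3, 4, 9]
6 → replaces 9 → [1, 3, 4, 6]
21 → extends → [1, 3, 4, 6, 21]
Length 5; one witness is 1, 6, 11, 17, 21.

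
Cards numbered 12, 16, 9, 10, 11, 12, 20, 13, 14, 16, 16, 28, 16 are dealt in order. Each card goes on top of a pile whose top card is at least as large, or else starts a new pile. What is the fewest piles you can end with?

The minimum number of non-increasing subsequences covering a sequence equals the length of its longest strictly increasing subsequence.
LIS length is 8 (e.g. 9, 10, 11, 12, 13, 14, 16, 28), so 8 piles are needed.

8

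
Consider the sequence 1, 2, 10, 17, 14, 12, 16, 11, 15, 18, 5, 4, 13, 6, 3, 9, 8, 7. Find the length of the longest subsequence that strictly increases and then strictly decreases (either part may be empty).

inc[i] = longest strictly increasing subsequence ending at i; dec[i] = longest strictly decreasing subsequence starting at i:
i:      1  2  3  4  5  6  7  8  9 10 11 12 13 14 15 16 17 18
a[i]:   1  2 10 17 14 12 16 11 15 18  5  4 13  6  3  9  8  7
inc:    1  2  3  4  4  4  5  4  5  6  3  3  5  4  3  5  5  5
dec:    1  1  4  7  6  5  6  4  5  5  3  2  4  2  1  3  2  1
Best peak at i=4 (value 17): inc=4, dec=7, length 4+7−1 = 10.

10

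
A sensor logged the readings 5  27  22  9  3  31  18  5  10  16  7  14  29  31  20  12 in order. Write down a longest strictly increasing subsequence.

5, 9, 10, 16, 29, 31

Patience tails give the LIS length; then backtrack through the dp parents:
5 → extends → [5]
27 → extends → [5, 27]
22 → replaces 27 → [5, 22]
9 → replaces 22 → [5, 9]
3 → replaces 5 → [3, 9]
31 → extends → [3, 9, 31]
18 → replaces 31 → [3, 9, 18]
5 → replaces 9 → [3, 5, 18]
10 → replaces 18 → [3, 5, 10]
16 → extends → [3, 5, 10, 16]
7 → replaces 10 → [3, 5, 7, 16]
14 → replaces 16 → [3, 5, 7, 14]
29 → extends → [3, 5, 7, 14, 29]
31 → extends → [3, 5, 7, 14, 29, 31]
20 → replaces 29 → [3, 5, 7, 14, 20, 31]
12 → replaces 14 → [3, 5, 7, 12, 20, 31]
Length 6; one witness is 5, 9, 10, 16, 29, 31.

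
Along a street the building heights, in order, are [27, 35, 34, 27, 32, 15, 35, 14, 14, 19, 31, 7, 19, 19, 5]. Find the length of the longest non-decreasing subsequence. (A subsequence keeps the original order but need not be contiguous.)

5

Track the smallest tail for each achievable length (allowing ties):
27 → extends → [27]
35 → extends → [27, 35]
34 → replaces 35 → [27, 34]
27 → replaces 34 → [27, 27]
32 → extends → [27, 27, 32]
15 → replaces 27 → [15, 27, 32]
35 → extends → [15, 27, 32, 35]
14 → replaces 15 → [14, 27, 32, 35]
14 → replaces 27 → [14, 14, 32, 35]
19 → replaces 32 → [14, 14, 19, 35]
31 → replaces 35 → [14, 14, 19, 31]
7 → replaces 14 → [7, 14, 19, 31]
19 → replaces 31 → [7, 14, 19, 19]
19 → extends → [7, 14, 19, 19, 19]
5 → replaces 7 → [5, 14, 19, 19, 19]
Five tails, so the longest non-decreasing subsequence has length 5 (e.g. 14, 14, 19, 19, 19).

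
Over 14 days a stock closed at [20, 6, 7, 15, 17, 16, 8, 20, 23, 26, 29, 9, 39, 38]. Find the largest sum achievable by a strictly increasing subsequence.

Let S[i] be the best sum of a strictly increasing subsequence ending at i:
i:       1   2   3   4   5   6   7   8   9  10  11  12  13  14
a[i]:   20   6   7  15  17  16   8  20  23  26  29   9  39  38
S:      20   6  13  28  45  44  21  65  88 114 143  30 182 181
Maximum is 182 (e.g. 6 + 7 + 15 + 17 + 20 + 23 + 26 + 29 + 39).

182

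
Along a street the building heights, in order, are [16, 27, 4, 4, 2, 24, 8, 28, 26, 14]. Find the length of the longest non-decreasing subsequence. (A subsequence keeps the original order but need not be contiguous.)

4

Let dp[i] be the length of the longest such subsequence ending at index i:
i:      1  2  3  4  5  6  7  8  9 10
a[i]:  16 27  4  4  2 24  8 28 26 14
dp:     1  2  1  2  1  3  3  4  4  4
Maximum dp value is 4.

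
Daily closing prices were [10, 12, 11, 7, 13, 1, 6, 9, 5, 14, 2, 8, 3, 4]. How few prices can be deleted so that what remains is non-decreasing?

10

Fewest deletions = n − (longest non-decreasing subsequence).
Patience tails:
10 → extends → [10]
12 → extends → [10, 12]
11 → replaces 12 → [10, 11]
7 → replaces 10 → [7, 11]
13 → extends → [7, 11, 13]
1 → replaces 7 → [1, 11, 13]
6 → replaces 11 → [1, 6, 13]
9 → replaces 13 → [1, 6, 9]
5 → replaces 6 → [1, 5, 9]
14 → extends → [1, 5, 9, 14]
2 → replaces 5 → [1, 2, 9, 14]
8 → replaces 9 → [1, 2, 8, 14]
3 → replaces 8 → [1, 2, 3, 14]
4 → replaces 14 → [1, 2, 3, 4]
Longest non-decreasing subsequence has length 4, so deletions = 14 − 4 = 10.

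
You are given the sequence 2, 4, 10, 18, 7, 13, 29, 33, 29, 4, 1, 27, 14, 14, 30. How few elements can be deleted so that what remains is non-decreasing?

8

Fewest deletions = n − (longest non-decreasing subsequence).
i:      1  2  3  4  5  6  7  8  9 10 11 12 13 14 15
a[i]:   2  4 10 18  7 13 29 33 29  4  1 27 14 14 30
dp:     1  2  3  4  3  4  5  6  6  3  1  5  5  6  7
max dp = 7, so deletions = 15 − 7 = 8.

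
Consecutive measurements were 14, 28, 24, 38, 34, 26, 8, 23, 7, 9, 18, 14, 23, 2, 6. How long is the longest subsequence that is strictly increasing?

Track the smallest tail for each achievable length (strict):
14 → extends → [14]
28 → extends → [14, 28]
24 → replaces 28 → [14, 24]
38 → extends → [14, 24, 38]
34 → replaces 38 → [14, 24, 34]
26 → replaces 34 → [14, 24, 26]
8 → replaces 14 → [8, 24, 26]
23 → replaces 24 → [8, 23, 26]
7 → replaces 8 → [7, 23, 26]
9 → replaces 23 → [7, 9, 26]
18 → replaces 26 → [7, 9, 18]
14 → replaces 18 → [7, 9, 14]
23 → extends → [7, 9, 14, 23]
2 → replaces 7 → [2, 9, 14, 23]
6 → replaces 9 → [2, 6, 14, 23]
Four tails, so the longest strictly increasing subsequence has length 4 (e.g. 8, 9, 18, 23).

4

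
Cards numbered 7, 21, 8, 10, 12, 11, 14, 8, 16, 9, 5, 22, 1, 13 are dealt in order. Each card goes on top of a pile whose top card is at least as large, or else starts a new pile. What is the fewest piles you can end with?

7

Place each on the leftmost legal pile:
7 → new pile 1 (tops now [7])
21 → new pile 2 (tops now [7, 21])
8 → pile 2 (tops now [7, 8])
10 → new pile 3 (tops now [7, 8, 10])
12 → new pile 4 (tops now [7, 8, 10, 12])
11 → pile 4 (tops now [7, 8, 10, 11])
14 → new pile 5 (tops now [7, 8, 10, 11, 14])
8 → pile 2 (tops now [7, 8, 10, 11, 14])
16 → new pile 6 (tops now [7, 8, 10, 11, 14, 16])
9 → pile 3 (tops now [7, 8, 9, 11, 14, 16])
5 → pile 1 (tops now [5, 8, 9, 11, 14, 16])
22 → new pile 7 (tops now [5, 8, 9, 11, 14, 16, 22])
1 → pile 1 (tops now [1, 8, 9, 11, 14, 16, 22])
13 → pile 5 (tops now [1, 8, 9, 11, 13, 16, 22])
Seven piles.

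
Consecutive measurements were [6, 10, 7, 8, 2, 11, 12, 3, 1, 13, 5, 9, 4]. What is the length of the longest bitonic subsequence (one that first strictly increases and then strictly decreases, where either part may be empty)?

inc[i] = longest strictly increasing subsequence ending at i; dec[i] = longest strictly decreasing subsequence starting at i:
i:      1  2  3  4  5  6  7  8  9 10 11 12 13
a[i]:   6 10  7  8  2 11 12  3  1 13  5  9  4
inc:    1  2  2  3  1  4  5  2  1  6  3  4  3
dec:    3  4  3  3  2  3  3  2  1  3  2  2  1
Best peak at i=10 (value 13): inc=6, dec=3, length 6+3−1 = 8.

8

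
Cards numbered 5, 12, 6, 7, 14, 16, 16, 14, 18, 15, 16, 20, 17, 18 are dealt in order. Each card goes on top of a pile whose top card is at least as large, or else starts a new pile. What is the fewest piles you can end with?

Place each on the leftmost legal pile:
5 → new pile 1 (tops now [5])
12 → new pile 2 (tops now [5, 12])
6 → pile 2 (tops now [5, 6])
7 → new pile 3 (tops now [5, 6, 7])
14 → new pile 4 (tops now [5, 6, 7, 14])
16 → new pile 5 (tops now [5, 6, 7, 14, 16])
16 → pile 5 (tops now [5, 6, 7, 14, 16])
14 → pile 4 (tops now [5, 6, 7, 14, 16])
18 → new pile 6 (tops now [5, 6, 7, 14, 16, 18])
15 → pile 5 (tops now [5, 6, 7, 14, 15, 18])
16 → pile 6 (tops now [5, 6, 7, 14, 15, 16])
20 → new pile 7 (tops now [5, 6, 7, 14, 15, 16, 20])
17 → pile 7 (tops now [5, 6, 7, 14, 15, 16, 17])
18 → new pile 8 (tops now [5, 6, 7, 14, 15, 16, 17, 18])
Eight piles.

8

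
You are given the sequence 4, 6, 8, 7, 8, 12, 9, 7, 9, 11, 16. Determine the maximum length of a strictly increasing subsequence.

7

Track the smallest tail for each achievable length (strict):
4 → extends → [4]
6 → extends → [4, 6]
8 → extends → [4, 6, 8]
7 → replaces 8 → [4, 6, 7]
8 → extends → [4, 6, 7, 8]
12 → extends → [4, 6, 7, 8, 12]
9 → replaces 12 → [4, 6, 7, 8, 9]
7 → already a tail → [4, 6, 7, 8, 9]
9 → already a tail → [4, 6, 7, 8, 9]
11 → extends → [4, 6, 7, 8, 9, 11]
16 → extends → [4, 6, 7, 8, 9, 11, 16]
Seven tails, so the longest strictly increasing subsequence has length 7 (e.g. 4, 6, 7, 8, 9, 11, 16).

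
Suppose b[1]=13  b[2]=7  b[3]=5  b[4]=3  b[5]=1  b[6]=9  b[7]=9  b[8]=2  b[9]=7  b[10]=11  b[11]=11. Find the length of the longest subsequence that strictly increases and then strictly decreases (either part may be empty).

5

inc[i] = longest strictly increasing subsequence ending at i; dec[i] = longest strictly decreasing subsequence starting at i:
i:      1  2  3  4  5  6  7  8  9 10 11
b[i]:  13  7  5  3  1  9  9  2  7 11 11
inc:    1  1  1  1  1  2  2  2  3  4  4
dec:    5  4  3  2  1  2  2  1  1  1  1
Best peak at i=1 (value 13): inc=1, dec=5, length 1+5−1 = 5.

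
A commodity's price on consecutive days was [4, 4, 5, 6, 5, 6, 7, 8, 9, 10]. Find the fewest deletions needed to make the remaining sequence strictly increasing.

3

Fewest deletions = n − (longest strictly increasing subsequence).
i:      1  2  3  4  5  6  7  8  9 10
a[i]:   4  4  5  6  5  6  7  8  9 10
dp:     1  1  2  3  2  3  4  5  6  7
max dp = 7, so deletions = 10 − 7 = 3.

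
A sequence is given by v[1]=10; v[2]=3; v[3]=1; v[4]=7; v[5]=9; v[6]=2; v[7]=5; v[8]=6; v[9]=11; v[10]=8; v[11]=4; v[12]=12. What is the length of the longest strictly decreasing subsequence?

Negate each value so 'decreasing' becomes 'increasing', then run patience tails on the negated sequence:
-10 → extends → [-10]
-3 → extends → [-10, -3]
-1 → extends → [-10, -3, -1]
-7 → replaces -3 → [-10, -7, -1]
-9 → replaces -7 → [-10, -9, -1]
-2 → replaces -1 → [-10, -9, -2]
-5 → replaces -2 → [-10, -9, -5]
-6 → replaces -5 → [-10, -9, -6]
-11 → replaces -10 → [-11, -9, -6]
-8 → replaces -6 → [-11, -9, -8]
-4 → extends → [-11, -9, -8, -4]
-12 → replaces -11 → [-12, -9, -8, -4]
Four tails, so the longest strictly decreasing subsequence of the original has length 4.

4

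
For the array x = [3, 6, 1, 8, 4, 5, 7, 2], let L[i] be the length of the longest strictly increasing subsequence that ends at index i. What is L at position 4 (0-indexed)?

dp[i] = 1 + max{dp[j] : j<i, x[j]<x[i]} (or 1 if no such j):
i:     0 1 2 3 4 5 6 7
x[i]:  3 6 1 8 4 5 7 2
dp:    1 2 1 3 2 3 4 2
At index 4 the value is 2.

2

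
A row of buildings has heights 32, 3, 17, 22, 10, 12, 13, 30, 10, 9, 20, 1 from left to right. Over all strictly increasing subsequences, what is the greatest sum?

Let S[i] be the best sum of a strictly increasing subsequence ending at i:
i:      1  2  3  4  5  6  7  8  9 10 11 12
a[i]:  32  3 17 22 10 12 13 30 10  9 20  1
S:     32  3 20 42 13 25 38 72 13 12 58  1
Maximum is 72 (e.g. 3 + 17 + 22 + 30).

72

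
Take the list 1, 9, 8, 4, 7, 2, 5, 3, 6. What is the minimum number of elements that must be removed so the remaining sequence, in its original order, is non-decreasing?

5

Fewest deletions = n − (longest non-decreasing subsequence).
Patience tails:
1 → extends → [1]
9 → extends → [1, 9]
8 → replaces 9 → [1, 8]
4 → replaces 8 → [1, 4]
7 → extends → [1, 4, 7]
2 → replaces 4 → [1, 2, 7]
5 → replaces 7 → [1, 2, 5]
3 → replaces 5 → [1, 2, 3]
6 → extends → [1, 2, 3, 6]
Longest non-decreasing subsequence has length 4, so deletions = 9 − 4 = 5.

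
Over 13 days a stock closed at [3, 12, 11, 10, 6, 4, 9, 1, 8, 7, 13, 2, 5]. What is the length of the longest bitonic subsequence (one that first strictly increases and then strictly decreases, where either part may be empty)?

8

inc[i] = longest strictly increasing subsequence ending at i; dec[i] = longest strictly decreasing subsequence starting at i:
i:      1  2  3  4  5  6  7  8  9 10 11 12 13
a[i]:   3 12 11 10  6  4  9  1  8  7 13  2  5
inc:    1  2  2  2  2  2  3  1  3  3  4  2  3
dec:    2  7  6  5  3  2  4  1  3  2  2  1  1
Best peak at i=2 (value 12): inc=2, dec=7, length 2+7−1 = 8.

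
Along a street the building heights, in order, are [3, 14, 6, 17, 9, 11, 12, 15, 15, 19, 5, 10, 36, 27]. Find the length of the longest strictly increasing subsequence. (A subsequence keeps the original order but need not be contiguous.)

8

Track the smallest tail for each achievable length (strict):
3 → extends → [3]
14 → extends → [3, 14]
6 → replaces 14 → [3, 6]
17 → extends → [3, 6, 17]
9 → replaces 17 → [3, 6, 9]
11 → extends → [3, 6, 9, 11]
12 → extends → [3, 6, 9, 11, 12]
15 → extends → [3, 6, 9, 11, 12, 15]
15 → already a tail → [3, 6, 9, 11, 12, 15]
19 → extends → [3, 6, 9, 11, 12, 15, 19]
5 → replaces 6 → [3, 5, 9, 11, 12, 15, 19]
10 → replaces 11 → [3, 5, 9, 10, 12, 15, 19]
36 → extends → [3, 5, 9, 10, 12, 15, 19, 36]
27 → replaces 36 → [3, 5, 9, 10, 12, 15, 19, 27]
Eight tails, so the longest strictly increasing subsequence has length 8 (e.g. 3, 6, 9, 11, 12, 15, 19, 36).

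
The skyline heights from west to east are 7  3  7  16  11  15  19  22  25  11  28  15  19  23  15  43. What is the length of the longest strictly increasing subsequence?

Track the smallest tail for each achievable length (strict):
7 → extends → [7]
3 → replaces 7 → [3]
7 → extends → [3, 7]
16 → extends → [3, 7, 16]
11 → replaces 16 → [3, 7, 11]
15 → extends → [3, 7, 11, 15]
19 → extends → [3, 7, 11, 15, 19]
22 → extends → [3, 7, 11, 15, 19, 22]
25 → extends → [3, 7, 11, 15, 19, 22, 25]
11 → already a tail → [3, 7, 11, 15, 19, 22, 25]
28 → extends → [3, 7, 11, 15, 19, 22, 25, 28]
15 → already a tail → [3, 7, 11, 15, 19, 22, 25, 28]
19 → already a tail → [3, 7, 11, 15, 19, 22, 25, 28]
23 → replaces 25 → [3, 7, 11, 15, 19, 22, 23, 28]
15 → already a tail → [3, 7, 11, 15, 19, 22, 23, 28]
43 → extends → [3, 7, 11, 15, 19, 22, 23, 28, 43]
Nine tails, so the longest strictly increasing subsequence has length 9 (e.g. 3, 7, 11, 15, 19, 22, 25, 28, 43).

9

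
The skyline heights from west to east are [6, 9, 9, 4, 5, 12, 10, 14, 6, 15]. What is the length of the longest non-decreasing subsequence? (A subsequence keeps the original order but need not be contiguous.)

Track the smallest tail for each achievable length (allowing ties):
6 → extends → [6]
9 → extends → [6, 9]
9 → extends → [6, 9, 9]
4 → replaces 6 → [4, 9, 9]
5 → replaces 9 → [4, 5, 9]
12 → extends → [4, 5, 9, 12]
10 → replaces 12 → [4, 5, 9, 10]
14 → extends → [4, 5, 9, 10, 14]
6 → replaces 9 → [4, 5, 6, 10, 14]
15 → extends → [4, 5, 6, 10, 14, 15]
Six tails, so the longest non-decreasing subsequence has length 6 (e.g. 6, 9, 9, 12, 14, 15).

6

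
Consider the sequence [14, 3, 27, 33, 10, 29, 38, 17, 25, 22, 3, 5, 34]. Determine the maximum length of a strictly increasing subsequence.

5

Let dp[i] be the length of the longest such subsequence ending at index i:
i:      1  2  3  4  5  6  7  8  9 10 11 12 13
a[i]:  14  3 27 33 10 29 38 17 25 22  3  5 34
dp:     1  1  2  3  2  3  4  3  4  4  1  2  5
Maximum dp value is 5.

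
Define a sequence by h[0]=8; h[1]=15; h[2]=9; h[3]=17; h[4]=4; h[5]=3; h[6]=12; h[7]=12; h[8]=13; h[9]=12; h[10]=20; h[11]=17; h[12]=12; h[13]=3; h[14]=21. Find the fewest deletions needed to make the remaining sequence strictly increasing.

Fewest deletions = n − (longest strictly increasing subsequence).
i:      0  1  2  3  4  5  6  7  8  9 10 11 12 13 14
h[i]:   8 15  9 17  4  3 12 12 13 12 20 17 12  3 21
dp:     1  2  2  3  1  1  3  3  4  3  5  5  3  1  6
max dp = 6, so deletions = 15 − 6 = 9.

9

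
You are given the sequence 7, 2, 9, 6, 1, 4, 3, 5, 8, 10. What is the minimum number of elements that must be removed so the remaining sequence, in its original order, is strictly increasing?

5

Fewest deletions = n − (longest strictly increasing subsequence).
i:      1  2  3  4  5  6  7  8  9 10
a[i]:   7  2  9  6  1  4  3  5  8 10
dp:     1  1  2  2  1  2  2  3  4  5
max dp = 5, so deletions = 10 − 5 = 5.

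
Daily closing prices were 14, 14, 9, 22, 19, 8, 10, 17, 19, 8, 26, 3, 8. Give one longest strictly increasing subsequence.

9, 10, 17, 19, 26

Patience tails give the LIS length; then backtrack through the dp parents:
14 → extends → [14]
14 → already a tail → [14]
9 → replaces 14 → [9]
22 → extends → [9, 22]
19 → replaces 22 → [9, 19]
8 → replaces 9 → [8, 19]
10 → replaces 19 → [8, 10]
17 → extends → [8, 10, 17]
19 → extends → [8, 10, 17, 19]
8 → already a tail → [8, 10, 17, 19]
26 → extends → [8, 10, 17, 19, 26]
3 → replaces 8 → [3, 10, 17, 19, 26]
8 → replaces 10 → [3, 8, 17, 19, 26]
Length 5; one witness is 9, 10, 17, 19, 26.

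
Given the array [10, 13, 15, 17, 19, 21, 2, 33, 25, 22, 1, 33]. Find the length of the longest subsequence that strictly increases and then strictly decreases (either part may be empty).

inc[i] = longest strictly increasing subsequence ending at i; dec[i] = longest strictly decreasing subsequence starting at i:
i:      1  2  3  4  5  6  7  8  9 10 11 12
a[i]:  10 13 15 17 19 21  2 33 25 22  1 33
inc:    1  2  3  4  5  6  1  7  7  7  1  8
dec:    3  3  3  3  3  3  2  4  3  2  1  1
Best peak at i=8 (value 33): inc=7, dec=4, length 7+4−1 = 10.

10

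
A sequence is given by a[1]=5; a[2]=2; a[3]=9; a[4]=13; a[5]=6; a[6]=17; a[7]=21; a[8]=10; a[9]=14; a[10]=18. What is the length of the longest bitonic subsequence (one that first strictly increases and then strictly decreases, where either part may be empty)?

inc[i] = longest strictly increasing subsequence ending at i; dec[i] = longest strictly decreasing subsequence starting at i:
i:      1  2  3  4  5  6  7  8  9 10
a[i]:   5  2  9 13  6 17 21 10 14 18
inc:    1  1  2  3  2  4  5  3  4  5
dec:    2  1  2  2  1  2  2  1  1  1
Best peak at i=7 (value 21): inc=5, dec=2, length 5+2−1 = 6.

6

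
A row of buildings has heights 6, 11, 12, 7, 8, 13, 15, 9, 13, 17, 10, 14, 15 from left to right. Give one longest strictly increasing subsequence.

6, 7, 8, 9, 13, 14, 15

Patience tails give the LIS length; then backtrack through the dp parents:
6 → extends → [6]
11 → extends → [6, 11]
12 → extends → [6, 11, 12]
7 → replaces 11 → [6, 7, 12]
8 → replaces 12 → [6, 7, 8]
13 → extends → [6, 7, 8, 13]
15 → extends → [6, 7, 8, 13, 15]
9 → replaces 13 → [6, 7, 8, 9, 15]
13 → replaces 15 → [6, 7, 8, 9, 13]
17 → extends → [6, 7, 8, 9, 13, 17]
10 → replaces 13 → [6, 7, 8, 9, 10, 17]
14 → replaces 17 → [6, 7, 8, 9, 10, 14]
15 → extends → [6, 7, 8, 9, 10, 14, 15]
Length 7; one witness is 6, 7, 8, 9, 13, 14, 15.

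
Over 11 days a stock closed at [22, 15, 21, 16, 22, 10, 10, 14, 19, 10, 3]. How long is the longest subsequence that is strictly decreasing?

6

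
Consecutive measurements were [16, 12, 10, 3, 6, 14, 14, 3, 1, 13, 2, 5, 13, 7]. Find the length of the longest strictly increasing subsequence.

4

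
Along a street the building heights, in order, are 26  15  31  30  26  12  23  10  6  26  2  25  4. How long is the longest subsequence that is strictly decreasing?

Negate each value so 'decreasing' becomes 'increasing', then run patience tails on the negated sequence:
-26 → extends → [-26]
-15 → extends → [-26, -15]
-31 → replaces -26 → [-31, -15]
-30 → replaces -15 → [-31, -30]
-26 → extends → [-31, -30, -26]
-12 → extends → [-31, -30, -26, -12]
-23 → replaces -12 → [-31, -30, -26, -23]
-10 → extends → [-31, -30, -26, -23, -10]
-6 → extends → [-31, -30, -26, -23, -10, -6]
-26 → already a tail → [-31, -30, -26, -23, -10, -6]
-2 → extends → [-31, -30, -26, -23, -10, -6, -2]
-25 → replaces -23 → [-31, -30, -26, -25, -10, -6, -2]
-4 → replaces -2 → [-31, -30, -26, -25, -10, -6, -4]
Seven tails, so the longest strictly decreasing subsequence of the original has length 7.

7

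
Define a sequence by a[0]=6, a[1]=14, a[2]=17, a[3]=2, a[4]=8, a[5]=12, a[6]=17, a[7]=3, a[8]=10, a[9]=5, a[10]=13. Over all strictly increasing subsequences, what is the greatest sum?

43

Let S[i] be the best sum of a strictly increasing subsequence ending at i:
i:      0  1  2  3  4  5  6  7  8  9 10
a[i]:   6 14 17  2  8 12 17  3 10  5 13
S:      6 20 37  2 14 26 43  5 24 10 39
Maximum is 43 (e.g. 6 + 8 + 12 + 17).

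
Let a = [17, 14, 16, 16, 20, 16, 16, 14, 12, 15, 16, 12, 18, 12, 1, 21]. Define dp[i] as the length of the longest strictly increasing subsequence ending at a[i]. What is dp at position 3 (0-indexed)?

dp[i] = 1 + max{dp[j] : j<i, a[j]<a[i]} (or 1 if no such j):
i:      0  1  2  3  4  5  6  7  8  9 10 11 12 13 14 15
a[i]:  17 14 16 16 20 16 16 14 12 15 16 12 18 12  1 21
dp:     1  1  2  2  3  2  2  1  1  2  3  1  4  1  1  5
At index 3 the value is 2.

2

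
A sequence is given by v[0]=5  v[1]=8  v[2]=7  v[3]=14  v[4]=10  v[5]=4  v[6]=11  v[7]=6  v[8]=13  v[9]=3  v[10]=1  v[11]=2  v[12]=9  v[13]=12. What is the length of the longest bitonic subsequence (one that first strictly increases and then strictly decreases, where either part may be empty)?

7

inc[i] = longest strictly increasing subsequence ending at i; dec[i] = longest strictly decreasing subsequence starting at i:
i:      0  1  2  3  4  5  6  7  8  9 10 11 12 13
v[i]:   5  8  7 14 10  4 11  6 13  3  1  2  9 12
inc:    1  2  2  3  3  1  4  2  5  1  1  2  3  5
dec:    4  5  4  5  4  3  4  3  3  2  1  1  1  1
Best peak at i=3 (value 14): inc=3, dec=5, length 3+5−1 = 7.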